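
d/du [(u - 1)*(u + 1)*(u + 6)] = 3*u^2 + 12*u - 1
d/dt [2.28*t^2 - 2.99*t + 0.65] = 4.56*t - 2.99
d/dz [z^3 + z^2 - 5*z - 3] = 3*z^2 + 2*z - 5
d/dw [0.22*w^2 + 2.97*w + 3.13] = 0.44*w + 2.97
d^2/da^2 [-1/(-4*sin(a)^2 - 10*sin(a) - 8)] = (-16*sin(a)^4 - 30*sin(a)^3 + 31*sin(a)^2 + 80*sin(a) + 34)/(2*(5*sin(a) - cos(2*a) + 5)^3)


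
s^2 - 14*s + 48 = (s - 8)*(s - 6)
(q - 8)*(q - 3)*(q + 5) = q^3 - 6*q^2 - 31*q + 120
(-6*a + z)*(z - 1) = -6*a*z + 6*a + z^2 - z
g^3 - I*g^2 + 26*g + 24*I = (g - 6*I)*(g + I)*(g + 4*I)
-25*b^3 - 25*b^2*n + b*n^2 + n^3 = (-5*b + n)*(b + n)*(5*b + n)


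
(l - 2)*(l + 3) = l^2 + l - 6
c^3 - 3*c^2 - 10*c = c*(c - 5)*(c + 2)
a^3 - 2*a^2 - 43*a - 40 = (a - 8)*(a + 1)*(a + 5)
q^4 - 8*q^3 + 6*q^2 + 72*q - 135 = (q - 5)*(q - 3)^2*(q + 3)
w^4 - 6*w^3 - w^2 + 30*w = w*(w - 5)*(w - 3)*(w + 2)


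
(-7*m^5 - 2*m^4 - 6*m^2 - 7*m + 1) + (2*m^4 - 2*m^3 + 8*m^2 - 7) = -7*m^5 - 2*m^3 + 2*m^2 - 7*m - 6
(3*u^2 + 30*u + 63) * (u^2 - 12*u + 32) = 3*u^4 - 6*u^3 - 201*u^2 + 204*u + 2016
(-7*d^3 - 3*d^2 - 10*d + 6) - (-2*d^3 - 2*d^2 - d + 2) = -5*d^3 - d^2 - 9*d + 4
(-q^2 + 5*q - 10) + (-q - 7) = -q^2 + 4*q - 17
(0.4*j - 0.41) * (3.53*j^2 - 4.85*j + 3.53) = 1.412*j^3 - 3.3873*j^2 + 3.4005*j - 1.4473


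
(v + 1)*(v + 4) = v^2 + 5*v + 4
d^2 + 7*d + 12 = (d + 3)*(d + 4)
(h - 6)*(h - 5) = h^2 - 11*h + 30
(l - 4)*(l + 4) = l^2 - 16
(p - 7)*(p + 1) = p^2 - 6*p - 7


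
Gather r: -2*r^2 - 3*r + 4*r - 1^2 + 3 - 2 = -2*r^2 + r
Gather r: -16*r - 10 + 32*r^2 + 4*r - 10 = 32*r^2 - 12*r - 20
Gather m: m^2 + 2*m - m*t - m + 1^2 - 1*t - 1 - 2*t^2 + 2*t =m^2 + m*(1 - t) - 2*t^2 + t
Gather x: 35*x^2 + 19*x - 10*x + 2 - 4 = 35*x^2 + 9*x - 2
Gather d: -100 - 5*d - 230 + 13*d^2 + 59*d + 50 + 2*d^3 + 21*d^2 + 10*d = 2*d^3 + 34*d^2 + 64*d - 280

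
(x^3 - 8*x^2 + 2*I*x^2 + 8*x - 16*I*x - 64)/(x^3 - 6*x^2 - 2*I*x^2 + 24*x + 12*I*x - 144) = (x^2 - 2*x*(4 + I) + 16*I)/(x^2 - 6*x*(1 + I) + 36*I)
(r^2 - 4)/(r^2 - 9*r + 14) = (r + 2)/(r - 7)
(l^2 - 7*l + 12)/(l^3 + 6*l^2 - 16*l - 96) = (l - 3)/(l^2 + 10*l + 24)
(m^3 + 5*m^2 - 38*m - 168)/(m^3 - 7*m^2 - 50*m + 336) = (m + 4)/(m - 8)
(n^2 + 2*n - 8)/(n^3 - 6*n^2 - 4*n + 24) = (n + 4)/(n^2 - 4*n - 12)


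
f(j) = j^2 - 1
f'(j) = 2*j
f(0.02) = -1.00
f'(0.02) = 0.04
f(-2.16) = 3.67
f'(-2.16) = -4.32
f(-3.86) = 13.90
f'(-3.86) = -7.72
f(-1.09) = 0.19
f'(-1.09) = -2.18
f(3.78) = 13.29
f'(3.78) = 7.56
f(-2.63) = 5.92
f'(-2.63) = -5.26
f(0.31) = -0.90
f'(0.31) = 0.62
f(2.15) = 3.62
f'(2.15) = 4.30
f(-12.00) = 143.00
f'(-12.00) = -24.00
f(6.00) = 35.00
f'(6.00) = 12.00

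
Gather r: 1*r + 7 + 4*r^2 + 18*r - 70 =4*r^2 + 19*r - 63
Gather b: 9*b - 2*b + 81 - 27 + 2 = 7*b + 56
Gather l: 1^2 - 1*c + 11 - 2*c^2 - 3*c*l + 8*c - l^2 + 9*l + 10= -2*c^2 + 7*c - l^2 + l*(9 - 3*c) + 22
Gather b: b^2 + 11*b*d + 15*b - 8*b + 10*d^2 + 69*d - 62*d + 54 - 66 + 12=b^2 + b*(11*d + 7) + 10*d^2 + 7*d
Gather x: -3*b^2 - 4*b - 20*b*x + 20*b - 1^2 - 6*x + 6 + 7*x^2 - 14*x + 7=-3*b^2 + 16*b + 7*x^2 + x*(-20*b - 20) + 12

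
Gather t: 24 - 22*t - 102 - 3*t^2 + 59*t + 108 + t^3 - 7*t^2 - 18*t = t^3 - 10*t^2 + 19*t + 30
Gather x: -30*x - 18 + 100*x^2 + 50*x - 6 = 100*x^2 + 20*x - 24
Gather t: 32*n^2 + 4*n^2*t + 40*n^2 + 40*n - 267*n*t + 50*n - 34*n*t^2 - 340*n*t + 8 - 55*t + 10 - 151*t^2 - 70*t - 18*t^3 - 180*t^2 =72*n^2 + 90*n - 18*t^3 + t^2*(-34*n - 331) + t*(4*n^2 - 607*n - 125) + 18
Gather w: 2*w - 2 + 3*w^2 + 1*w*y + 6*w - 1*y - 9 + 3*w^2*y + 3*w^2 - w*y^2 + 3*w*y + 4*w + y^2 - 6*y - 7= w^2*(3*y + 6) + w*(-y^2 + 4*y + 12) + y^2 - 7*y - 18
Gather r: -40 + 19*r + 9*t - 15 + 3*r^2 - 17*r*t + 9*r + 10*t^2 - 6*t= 3*r^2 + r*(28 - 17*t) + 10*t^2 + 3*t - 55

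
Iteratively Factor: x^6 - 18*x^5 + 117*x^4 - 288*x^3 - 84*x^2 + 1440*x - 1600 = (x - 2)*(x^5 - 16*x^4 + 85*x^3 - 118*x^2 - 320*x + 800) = (x - 5)*(x - 2)*(x^4 - 11*x^3 + 30*x^2 + 32*x - 160) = (x - 5)^2*(x - 2)*(x^3 - 6*x^2 + 32) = (x - 5)^2*(x - 2)*(x + 2)*(x^2 - 8*x + 16) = (x - 5)^2*(x - 4)*(x - 2)*(x + 2)*(x - 4)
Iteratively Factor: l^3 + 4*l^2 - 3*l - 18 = (l + 3)*(l^2 + l - 6) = (l + 3)^2*(l - 2)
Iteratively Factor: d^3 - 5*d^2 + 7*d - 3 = (d - 1)*(d^2 - 4*d + 3) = (d - 3)*(d - 1)*(d - 1)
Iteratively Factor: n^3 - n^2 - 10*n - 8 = (n - 4)*(n^2 + 3*n + 2) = (n - 4)*(n + 1)*(n + 2)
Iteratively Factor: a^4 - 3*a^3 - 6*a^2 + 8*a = (a + 2)*(a^3 - 5*a^2 + 4*a) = a*(a + 2)*(a^2 - 5*a + 4) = a*(a - 1)*(a + 2)*(a - 4)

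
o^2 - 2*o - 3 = (o - 3)*(o + 1)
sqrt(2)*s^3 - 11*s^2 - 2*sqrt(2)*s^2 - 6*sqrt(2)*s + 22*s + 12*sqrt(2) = (s - 2)*(s - 6*sqrt(2))*(sqrt(2)*s + 1)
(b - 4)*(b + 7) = b^2 + 3*b - 28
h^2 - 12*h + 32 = (h - 8)*(h - 4)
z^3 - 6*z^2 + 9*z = z*(z - 3)^2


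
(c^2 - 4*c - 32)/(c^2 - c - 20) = (c - 8)/(c - 5)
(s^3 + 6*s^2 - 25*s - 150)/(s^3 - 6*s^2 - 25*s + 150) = (s + 6)/(s - 6)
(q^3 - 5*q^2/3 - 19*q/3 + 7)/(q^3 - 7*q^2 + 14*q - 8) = (q^2 - 2*q/3 - 7)/(q^2 - 6*q + 8)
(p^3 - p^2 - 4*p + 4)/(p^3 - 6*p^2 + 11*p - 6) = (p + 2)/(p - 3)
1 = 1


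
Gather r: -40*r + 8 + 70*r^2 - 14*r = 70*r^2 - 54*r + 8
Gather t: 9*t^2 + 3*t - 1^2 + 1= 9*t^2 + 3*t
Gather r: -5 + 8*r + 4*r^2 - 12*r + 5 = 4*r^2 - 4*r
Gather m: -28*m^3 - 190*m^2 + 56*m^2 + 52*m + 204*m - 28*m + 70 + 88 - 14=-28*m^3 - 134*m^2 + 228*m + 144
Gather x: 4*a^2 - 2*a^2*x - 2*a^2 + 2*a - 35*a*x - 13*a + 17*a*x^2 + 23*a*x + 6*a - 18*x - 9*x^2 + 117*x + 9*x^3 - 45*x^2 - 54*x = 2*a^2 - 5*a + 9*x^3 + x^2*(17*a - 54) + x*(-2*a^2 - 12*a + 45)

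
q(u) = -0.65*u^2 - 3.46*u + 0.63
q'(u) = -1.3*u - 3.46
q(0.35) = -0.66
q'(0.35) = -3.92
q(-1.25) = 3.94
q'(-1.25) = -1.84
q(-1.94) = 4.90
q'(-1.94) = -0.94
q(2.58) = -12.62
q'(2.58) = -6.81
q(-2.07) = 5.01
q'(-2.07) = -0.77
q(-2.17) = 5.08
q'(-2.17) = -0.64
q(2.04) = -9.13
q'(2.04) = -6.11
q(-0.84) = 3.08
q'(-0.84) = -2.37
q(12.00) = -134.49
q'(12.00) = -19.06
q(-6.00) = -2.01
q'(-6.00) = 4.34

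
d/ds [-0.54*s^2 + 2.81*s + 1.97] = 2.81 - 1.08*s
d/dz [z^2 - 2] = 2*z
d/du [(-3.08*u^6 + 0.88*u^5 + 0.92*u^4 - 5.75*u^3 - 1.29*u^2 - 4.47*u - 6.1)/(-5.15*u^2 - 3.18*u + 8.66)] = (63.448*u^7 + 35.376*u^6 - 180.7064*u^5 + 58.9397*u^4 + 68.4388*u^3 - 168.3033*u^2 - 85.1728*u - 58.1082)/(26.5225*u^4 + 32.754*u^3 - 79.0856*u^2 - 55.0776*u + 74.9956)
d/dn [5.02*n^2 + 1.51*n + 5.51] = 10.04*n + 1.51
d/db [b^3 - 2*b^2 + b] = 3*b^2 - 4*b + 1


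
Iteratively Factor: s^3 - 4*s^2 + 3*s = (s - 3)*(s^2 - s) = (s - 3)*(s - 1)*(s)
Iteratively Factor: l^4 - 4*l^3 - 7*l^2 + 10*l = (l - 5)*(l^3 + l^2 - 2*l) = (l - 5)*(l + 2)*(l^2 - l) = (l - 5)*(l - 1)*(l + 2)*(l)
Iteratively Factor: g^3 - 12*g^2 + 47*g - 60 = (g - 3)*(g^2 - 9*g + 20) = (g - 5)*(g - 3)*(g - 4)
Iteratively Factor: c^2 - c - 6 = (c - 3)*(c + 2)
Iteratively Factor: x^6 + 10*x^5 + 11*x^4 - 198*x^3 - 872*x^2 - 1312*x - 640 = (x + 1)*(x^5 + 9*x^4 + 2*x^3 - 200*x^2 - 672*x - 640) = (x + 1)*(x + 4)*(x^4 + 5*x^3 - 18*x^2 - 128*x - 160) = (x + 1)*(x + 4)^2*(x^3 + x^2 - 22*x - 40) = (x + 1)*(x + 4)^3*(x^2 - 3*x - 10) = (x - 5)*(x + 1)*(x + 4)^3*(x + 2)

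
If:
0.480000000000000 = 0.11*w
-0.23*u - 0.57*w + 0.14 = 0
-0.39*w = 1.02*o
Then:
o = -1.67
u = -10.21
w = 4.36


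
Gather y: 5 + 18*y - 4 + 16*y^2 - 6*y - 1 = 16*y^2 + 12*y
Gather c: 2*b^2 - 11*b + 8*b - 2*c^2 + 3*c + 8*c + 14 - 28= 2*b^2 - 3*b - 2*c^2 + 11*c - 14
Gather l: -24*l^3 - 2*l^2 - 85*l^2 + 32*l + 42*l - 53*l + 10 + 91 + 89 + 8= -24*l^3 - 87*l^2 + 21*l + 198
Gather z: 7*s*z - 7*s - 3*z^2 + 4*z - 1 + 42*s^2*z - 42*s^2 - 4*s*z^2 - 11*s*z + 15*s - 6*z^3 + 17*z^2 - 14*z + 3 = -42*s^2 + 8*s - 6*z^3 + z^2*(14 - 4*s) + z*(42*s^2 - 4*s - 10) + 2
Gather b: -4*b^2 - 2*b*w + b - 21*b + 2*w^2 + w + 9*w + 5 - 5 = -4*b^2 + b*(-2*w - 20) + 2*w^2 + 10*w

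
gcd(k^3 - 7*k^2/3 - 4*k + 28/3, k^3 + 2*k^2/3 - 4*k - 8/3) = k^2 - 4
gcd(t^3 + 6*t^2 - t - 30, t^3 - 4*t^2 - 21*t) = t + 3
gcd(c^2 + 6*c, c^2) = c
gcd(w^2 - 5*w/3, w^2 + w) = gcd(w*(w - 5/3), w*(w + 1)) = w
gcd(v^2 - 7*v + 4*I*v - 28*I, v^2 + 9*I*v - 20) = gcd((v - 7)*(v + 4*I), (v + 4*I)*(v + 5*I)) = v + 4*I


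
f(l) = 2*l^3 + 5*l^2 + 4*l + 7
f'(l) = 6*l^2 + 10*l + 4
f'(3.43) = 108.89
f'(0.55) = 11.32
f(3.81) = 205.43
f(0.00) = 7.00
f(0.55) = 11.05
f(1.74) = 39.63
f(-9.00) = -1082.00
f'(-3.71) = 49.48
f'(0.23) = 6.62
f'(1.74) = 39.57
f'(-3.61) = 46.09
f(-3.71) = -41.15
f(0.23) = 8.21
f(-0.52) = 5.99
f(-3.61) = -36.37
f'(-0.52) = 0.42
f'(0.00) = 4.00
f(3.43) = 160.25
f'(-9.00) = 400.00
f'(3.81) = 129.20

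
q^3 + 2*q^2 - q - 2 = (q - 1)*(q + 1)*(q + 2)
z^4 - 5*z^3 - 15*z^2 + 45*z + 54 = (z - 6)*(z - 3)*(z + 1)*(z + 3)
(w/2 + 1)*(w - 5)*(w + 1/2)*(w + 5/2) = w^4/2 - 71*w^2/8 - 135*w/8 - 25/4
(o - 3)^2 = o^2 - 6*o + 9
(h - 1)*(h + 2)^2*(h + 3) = h^4 + 6*h^3 + 9*h^2 - 4*h - 12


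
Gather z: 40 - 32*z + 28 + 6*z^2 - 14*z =6*z^2 - 46*z + 68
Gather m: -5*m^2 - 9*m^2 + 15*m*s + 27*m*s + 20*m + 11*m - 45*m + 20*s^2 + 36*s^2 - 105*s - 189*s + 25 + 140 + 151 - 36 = -14*m^2 + m*(42*s - 14) + 56*s^2 - 294*s + 280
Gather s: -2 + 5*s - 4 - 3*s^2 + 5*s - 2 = -3*s^2 + 10*s - 8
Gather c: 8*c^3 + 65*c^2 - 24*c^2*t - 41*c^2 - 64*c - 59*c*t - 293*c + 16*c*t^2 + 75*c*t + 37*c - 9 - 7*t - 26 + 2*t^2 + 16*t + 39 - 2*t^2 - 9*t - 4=8*c^3 + c^2*(24 - 24*t) + c*(16*t^2 + 16*t - 320)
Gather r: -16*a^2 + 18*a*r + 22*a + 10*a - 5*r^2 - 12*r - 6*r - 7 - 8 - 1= -16*a^2 + 32*a - 5*r^2 + r*(18*a - 18) - 16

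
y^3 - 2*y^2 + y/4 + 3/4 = (y - 3/2)*(y - 1)*(y + 1/2)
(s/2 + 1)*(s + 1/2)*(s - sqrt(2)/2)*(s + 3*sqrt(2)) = s^4/2 + 5*s^3/4 + 5*sqrt(2)*s^3/4 - s^2 + 25*sqrt(2)*s^2/8 - 15*s/4 + 5*sqrt(2)*s/4 - 3/2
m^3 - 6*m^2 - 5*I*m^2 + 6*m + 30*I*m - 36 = (m - 6)*(m - 6*I)*(m + I)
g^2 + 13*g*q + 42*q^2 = (g + 6*q)*(g + 7*q)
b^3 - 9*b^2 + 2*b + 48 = (b - 8)*(b - 3)*(b + 2)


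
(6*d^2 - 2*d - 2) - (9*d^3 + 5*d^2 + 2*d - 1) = -9*d^3 + d^2 - 4*d - 1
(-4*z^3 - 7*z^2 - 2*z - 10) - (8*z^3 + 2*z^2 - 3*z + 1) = -12*z^3 - 9*z^2 + z - 11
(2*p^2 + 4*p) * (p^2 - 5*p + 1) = 2*p^4 - 6*p^3 - 18*p^2 + 4*p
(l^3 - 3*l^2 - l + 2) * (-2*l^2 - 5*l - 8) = -2*l^5 + l^4 + 9*l^3 + 25*l^2 - 2*l - 16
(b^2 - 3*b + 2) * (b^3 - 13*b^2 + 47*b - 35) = b^5 - 16*b^4 + 88*b^3 - 202*b^2 + 199*b - 70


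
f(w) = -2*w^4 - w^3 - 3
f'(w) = -8*w^3 - 3*w^2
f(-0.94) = -3.73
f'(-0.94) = 3.99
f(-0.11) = -3.00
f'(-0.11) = -0.03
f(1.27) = -10.25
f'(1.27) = -21.23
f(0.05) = -3.00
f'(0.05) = -0.01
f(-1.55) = -10.82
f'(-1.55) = 22.58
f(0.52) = -3.29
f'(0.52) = -1.94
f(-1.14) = -4.90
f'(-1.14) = 7.95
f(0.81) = -4.39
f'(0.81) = -6.22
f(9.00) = -13854.00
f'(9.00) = -6075.00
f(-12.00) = -39747.00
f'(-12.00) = 13392.00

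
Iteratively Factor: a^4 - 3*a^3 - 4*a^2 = (a - 4)*(a^3 + a^2) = (a - 4)*(a + 1)*(a^2) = a*(a - 4)*(a + 1)*(a)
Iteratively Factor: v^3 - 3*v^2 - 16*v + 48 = (v - 4)*(v^2 + v - 12) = (v - 4)*(v - 3)*(v + 4)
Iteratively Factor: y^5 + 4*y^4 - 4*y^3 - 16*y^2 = (y)*(y^4 + 4*y^3 - 4*y^2 - 16*y) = y*(y + 4)*(y^3 - 4*y) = y^2*(y + 4)*(y^2 - 4) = y^2*(y + 2)*(y + 4)*(y - 2)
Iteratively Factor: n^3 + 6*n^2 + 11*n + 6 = (n + 2)*(n^2 + 4*n + 3) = (n + 1)*(n + 2)*(n + 3)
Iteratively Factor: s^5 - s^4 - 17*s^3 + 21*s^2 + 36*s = (s - 3)*(s^4 + 2*s^3 - 11*s^2 - 12*s) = s*(s - 3)*(s^3 + 2*s^2 - 11*s - 12) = s*(s - 3)*(s + 4)*(s^2 - 2*s - 3) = s*(s - 3)^2*(s + 4)*(s + 1)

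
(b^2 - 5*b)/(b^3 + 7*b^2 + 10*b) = (b - 5)/(b^2 + 7*b + 10)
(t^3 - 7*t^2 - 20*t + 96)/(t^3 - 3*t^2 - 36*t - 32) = (t - 3)/(t + 1)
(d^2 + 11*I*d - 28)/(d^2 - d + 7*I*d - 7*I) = (d + 4*I)/(d - 1)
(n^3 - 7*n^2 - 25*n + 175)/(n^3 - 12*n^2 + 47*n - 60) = (n^2 - 2*n - 35)/(n^2 - 7*n + 12)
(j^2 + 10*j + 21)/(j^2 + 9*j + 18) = (j + 7)/(j + 6)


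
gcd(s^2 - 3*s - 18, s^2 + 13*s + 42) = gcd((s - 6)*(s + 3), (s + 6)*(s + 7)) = 1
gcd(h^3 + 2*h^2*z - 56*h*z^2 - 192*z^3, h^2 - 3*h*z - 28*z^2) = h + 4*z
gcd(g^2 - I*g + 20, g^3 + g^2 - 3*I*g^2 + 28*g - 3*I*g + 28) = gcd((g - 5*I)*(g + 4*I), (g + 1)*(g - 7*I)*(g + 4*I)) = g + 4*I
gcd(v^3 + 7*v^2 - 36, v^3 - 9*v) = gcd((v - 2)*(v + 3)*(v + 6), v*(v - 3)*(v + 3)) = v + 3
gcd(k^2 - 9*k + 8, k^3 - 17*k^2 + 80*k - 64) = k^2 - 9*k + 8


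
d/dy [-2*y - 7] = -2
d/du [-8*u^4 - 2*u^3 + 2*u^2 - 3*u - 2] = -32*u^3 - 6*u^2 + 4*u - 3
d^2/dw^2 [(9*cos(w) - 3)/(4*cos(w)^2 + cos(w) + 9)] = 3*(-108*(1 - cos(2*w))^2*cos(w) + 19*(1 - cos(2*w))^2 - 333*cos(w) - 30*cos(2*w) + 93*cos(3*w) + 24*cos(5*w) - 90)/(cos(w) + 2*cos(2*w) + 11)^3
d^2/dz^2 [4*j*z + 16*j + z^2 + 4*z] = 2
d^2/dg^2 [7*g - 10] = 0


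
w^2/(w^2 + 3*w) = w/(w + 3)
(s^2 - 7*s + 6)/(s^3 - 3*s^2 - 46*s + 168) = (s - 1)/(s^2 + 3*s - 28)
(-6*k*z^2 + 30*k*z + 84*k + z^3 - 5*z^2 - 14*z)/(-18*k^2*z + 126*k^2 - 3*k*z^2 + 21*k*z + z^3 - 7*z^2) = (z + 2)/(3*k + z)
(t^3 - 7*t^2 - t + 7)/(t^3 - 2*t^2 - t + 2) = (t - 7)/(t - 2)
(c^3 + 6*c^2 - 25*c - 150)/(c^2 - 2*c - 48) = (c^2 - 25)/(c - 8)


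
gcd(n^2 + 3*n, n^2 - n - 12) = n + 3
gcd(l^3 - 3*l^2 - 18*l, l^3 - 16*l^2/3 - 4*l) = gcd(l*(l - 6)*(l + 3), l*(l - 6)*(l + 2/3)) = l^2 - 6*l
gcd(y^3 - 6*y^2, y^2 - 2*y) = y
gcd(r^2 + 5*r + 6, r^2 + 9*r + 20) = 1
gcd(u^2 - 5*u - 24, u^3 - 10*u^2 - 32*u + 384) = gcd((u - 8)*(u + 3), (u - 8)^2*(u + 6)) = u - 8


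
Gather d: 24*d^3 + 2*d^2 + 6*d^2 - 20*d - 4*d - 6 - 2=24*d^3 + 8*d^2 - 24*d - 8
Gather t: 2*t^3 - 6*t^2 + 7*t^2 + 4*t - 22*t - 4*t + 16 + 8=2*t^3 + t^2 - 22*t + 24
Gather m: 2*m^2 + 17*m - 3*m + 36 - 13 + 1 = 2*m^2 + 14*m + 24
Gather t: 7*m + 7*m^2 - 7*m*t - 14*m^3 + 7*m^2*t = -14*m^3 + 7*m^2 + 7*m + t*(7*m^2 - 7*m)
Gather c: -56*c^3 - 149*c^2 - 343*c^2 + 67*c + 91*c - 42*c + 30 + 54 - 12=-56*c^3 - 492*c^2 + 116*c + 72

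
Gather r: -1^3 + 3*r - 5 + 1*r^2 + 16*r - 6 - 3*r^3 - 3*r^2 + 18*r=-3*r^3 - 2*r^2 + 37*r - 12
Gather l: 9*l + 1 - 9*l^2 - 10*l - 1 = -9*l^2 - l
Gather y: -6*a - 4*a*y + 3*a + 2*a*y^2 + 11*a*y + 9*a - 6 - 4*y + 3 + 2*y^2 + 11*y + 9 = 6*a + y^2*(2*a + 2) + y*(7*a + 7) + 6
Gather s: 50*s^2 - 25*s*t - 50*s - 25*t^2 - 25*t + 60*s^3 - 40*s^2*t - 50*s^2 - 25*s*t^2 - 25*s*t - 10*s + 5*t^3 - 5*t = 60*s^3 - 40*s^2*t + s*(-25*t^2 - 50*t - 60) + 5*t^3 - 25*t^2 - 30*t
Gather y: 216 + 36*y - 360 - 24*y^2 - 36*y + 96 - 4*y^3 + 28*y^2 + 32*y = -4*y^3 + 4*y^2 + 32*y - 48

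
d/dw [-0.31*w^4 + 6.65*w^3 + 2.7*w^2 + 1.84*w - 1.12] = -1.24*w^3 + 19.95*w^2 + 5.4*w + 1.84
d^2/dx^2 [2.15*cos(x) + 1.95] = -2.15*cos(x)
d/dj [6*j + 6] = 6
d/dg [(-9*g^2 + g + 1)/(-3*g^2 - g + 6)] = (12*g^2 - 102*g + 7)/(9*g^4 + 6*g^3 - 35*g^2 - 12*g + 36)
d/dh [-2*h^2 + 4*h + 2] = 4 - 4*h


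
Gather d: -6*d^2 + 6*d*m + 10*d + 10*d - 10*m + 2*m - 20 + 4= -6*d^2 + d*(6*m + 20) - 8*m - 16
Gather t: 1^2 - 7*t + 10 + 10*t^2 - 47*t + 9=10*t^2 - 54*t + 20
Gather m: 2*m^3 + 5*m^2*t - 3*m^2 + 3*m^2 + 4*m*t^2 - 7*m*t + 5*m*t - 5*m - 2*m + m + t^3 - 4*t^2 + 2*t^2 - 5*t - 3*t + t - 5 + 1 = 2*m^3 + 5*m^2*t + m*(4*t^2 - 2*t - 6) + t^3 - 2*t^2 - 7*t - 4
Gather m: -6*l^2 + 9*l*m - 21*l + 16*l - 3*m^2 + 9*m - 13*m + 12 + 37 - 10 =-6*l^2 - 5*l - 3*m^2 + m*(9*l - 4) + 39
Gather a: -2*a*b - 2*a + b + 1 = a*(-2*b - 2) + b + 1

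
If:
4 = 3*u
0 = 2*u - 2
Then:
No Solution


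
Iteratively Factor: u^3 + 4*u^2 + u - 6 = (u - 1)*(u^2 + 5*u + 6) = (u - 1)*(u + 3)*(u + 2)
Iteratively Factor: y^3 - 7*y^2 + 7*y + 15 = (y + 1)*(y^2 - 8*y + 15) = (y - 3)*(y + 1)*(y - 5)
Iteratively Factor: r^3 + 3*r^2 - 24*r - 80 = (r + 4)*(r^2 - r - 20) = (r - 5)*(r + 4)*(r + 4)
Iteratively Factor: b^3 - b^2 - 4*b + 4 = (b + 2)*(b^2 - 3*b + 2) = (b - 2)*(b + 2)*(b - 1)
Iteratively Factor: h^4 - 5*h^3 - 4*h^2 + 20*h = (h - 2)*(h^3 - 3*h^2 - 10*h) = (h - 2)*(h + 2)*(h^2 - 5*h) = (h - 5)*(h - 2)*(h + 2)*(h)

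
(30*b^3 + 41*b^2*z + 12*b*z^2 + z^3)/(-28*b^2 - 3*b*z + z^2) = (30*b^3 + 41*b^2*z + 12*b*z^2 + z^3)/(-28*b^2 - 3*b*z + z^2)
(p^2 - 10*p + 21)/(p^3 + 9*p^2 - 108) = (p - 7)/(p^2 + 12*p + 36)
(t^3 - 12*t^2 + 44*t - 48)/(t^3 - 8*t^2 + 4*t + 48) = (t - 2)/(t + 2)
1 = 1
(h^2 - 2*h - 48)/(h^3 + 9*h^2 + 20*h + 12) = (h - 8)/(h^2 + 3*h + 2)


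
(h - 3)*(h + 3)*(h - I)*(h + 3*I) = h^4 + 2*I*h^3 - 6*h^2 - 18*I*h - 27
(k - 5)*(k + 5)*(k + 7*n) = k^3 + 7*k^2*n - 25*k - 175*n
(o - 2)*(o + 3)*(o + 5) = o^3 + 6*o^2 - o - 30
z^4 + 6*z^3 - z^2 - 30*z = z*(z - 2)*(z + 3)*(z + 5)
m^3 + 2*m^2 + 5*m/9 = m*(m + 1/3)*(m + 5/3)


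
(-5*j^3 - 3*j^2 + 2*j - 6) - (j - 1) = -5*j^3 - 3*j^2 + j - 5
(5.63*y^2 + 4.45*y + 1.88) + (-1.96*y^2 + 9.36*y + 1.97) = 3.67*y^2 + 13.81*y + 3.85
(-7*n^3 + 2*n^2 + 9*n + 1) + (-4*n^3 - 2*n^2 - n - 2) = -11*n^3 + 8*n - 1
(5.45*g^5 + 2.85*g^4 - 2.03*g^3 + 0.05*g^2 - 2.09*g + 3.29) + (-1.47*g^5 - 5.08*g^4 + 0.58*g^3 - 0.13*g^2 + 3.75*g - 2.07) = 3.98*g^5 - 2.23*g^4 - 1.45*g^3 - 0.08*g^2 + 1.66*g + 1.22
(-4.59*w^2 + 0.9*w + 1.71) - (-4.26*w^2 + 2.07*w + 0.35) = -0.33*w^2 - 1.17*w + 1.36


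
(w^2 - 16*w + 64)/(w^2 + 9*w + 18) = (w^2 - 16*w + 64)/(w^2 + 9*w + 18)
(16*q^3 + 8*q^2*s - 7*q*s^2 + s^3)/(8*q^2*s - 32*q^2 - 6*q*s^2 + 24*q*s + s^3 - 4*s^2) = (4*q^2 + 3*q*s - s^2)/(2*q*s - 8*q - s^2 + 4*s)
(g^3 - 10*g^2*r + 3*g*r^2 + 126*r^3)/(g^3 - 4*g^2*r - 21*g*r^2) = (g - 6*r)/g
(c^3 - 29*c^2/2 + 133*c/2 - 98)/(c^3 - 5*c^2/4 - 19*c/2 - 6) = 2*(2*c^2 - 21*c + 49)/(4*c^2 + 11*c + 6)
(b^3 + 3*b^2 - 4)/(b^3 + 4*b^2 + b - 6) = (b + 2)/(b + 3)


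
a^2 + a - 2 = (a - 1)*(a + 2)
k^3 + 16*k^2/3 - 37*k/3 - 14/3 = (k - 2)*(k + 1/3)*(k + 7)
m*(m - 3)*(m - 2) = m^3 - 5*m^2 + 6*m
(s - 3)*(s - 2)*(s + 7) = s^3 + 2*s^2 - 29*s + 42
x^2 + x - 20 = (x - 4)*(x + 5)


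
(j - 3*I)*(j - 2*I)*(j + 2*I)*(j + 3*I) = j^4 + 13*j^2 + 36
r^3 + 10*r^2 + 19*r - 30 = (r - 1)*(r + 5)*(r + 6)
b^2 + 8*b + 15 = (b + 3)*(b + 5)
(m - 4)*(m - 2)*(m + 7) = m^3 + m^2 - 34*m + 56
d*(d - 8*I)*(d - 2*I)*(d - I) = d^4 - 11*I*d^3 - 26*d^2 + 16*I*d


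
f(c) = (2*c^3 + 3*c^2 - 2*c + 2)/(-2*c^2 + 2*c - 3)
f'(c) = (4*c - 2)*(2*c^3 + 3*c^2 - 2*c + 2)/(-2*c^2 + 2*c - 3)^2 + (6*c^2 + 6*c - 2)/(-2*c^2 + 2*c - 3)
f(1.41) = -2.59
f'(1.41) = -2.16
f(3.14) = -5.31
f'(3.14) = -1.21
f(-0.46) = -0.77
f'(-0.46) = 0.12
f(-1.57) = -0.43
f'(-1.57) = -0.63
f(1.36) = -2.48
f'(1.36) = -2.19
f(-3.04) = 0.74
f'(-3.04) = -0.90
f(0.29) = -0.66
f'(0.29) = -0.31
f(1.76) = -3.29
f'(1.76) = -1.86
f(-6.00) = 3.56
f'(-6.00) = -0.98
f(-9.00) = 6.53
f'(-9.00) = -0.99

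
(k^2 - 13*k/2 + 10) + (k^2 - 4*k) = 2*k^2 - 21*k/2 + 10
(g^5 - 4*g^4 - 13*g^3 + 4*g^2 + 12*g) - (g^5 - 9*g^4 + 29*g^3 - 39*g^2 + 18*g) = 5*g^4 - 42*g^3 + 43*g^2 - 6*g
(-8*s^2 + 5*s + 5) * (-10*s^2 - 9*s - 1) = 80*s^4 + 22*s^3 - 87*s^2 - 50*s - 5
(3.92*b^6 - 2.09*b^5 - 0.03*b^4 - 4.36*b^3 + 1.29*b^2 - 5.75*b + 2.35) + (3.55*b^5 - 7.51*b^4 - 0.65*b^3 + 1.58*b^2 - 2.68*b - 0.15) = 3.92*b^6 + 1.46*b^5 - 7.54*b^4 - 5.01*b^3 + 2.87*b^2 - 8.43*b + 2.2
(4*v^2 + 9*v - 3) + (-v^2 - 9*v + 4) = 3*v^2 + 1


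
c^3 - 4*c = c*(c - 2)*(c + 2)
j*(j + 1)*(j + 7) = j^3 + 8*j^2 + 7*j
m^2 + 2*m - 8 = (m - 2)*(m + 4)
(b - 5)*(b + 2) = b^2 - 3*b - 10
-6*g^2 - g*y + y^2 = (-3*g + y)*(2*g + y)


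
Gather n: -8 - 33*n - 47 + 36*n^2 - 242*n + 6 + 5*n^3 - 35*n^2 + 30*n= 5*n^3 + n^2 - 245*n - 49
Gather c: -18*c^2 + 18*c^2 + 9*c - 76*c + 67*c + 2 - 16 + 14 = 0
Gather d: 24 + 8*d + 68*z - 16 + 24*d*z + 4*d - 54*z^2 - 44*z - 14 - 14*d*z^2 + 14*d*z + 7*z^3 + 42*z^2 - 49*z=d*(-14*z^2 + 38*z + 12) + 7*z^3 - 12*z^2 - 25*z - 6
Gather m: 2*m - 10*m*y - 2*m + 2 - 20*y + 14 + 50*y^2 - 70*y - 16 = -10*m*y + 50*y^2 - 90*y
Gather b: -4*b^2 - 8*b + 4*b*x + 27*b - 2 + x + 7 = -4*b^2 + b*(4*x + 19) + x + 5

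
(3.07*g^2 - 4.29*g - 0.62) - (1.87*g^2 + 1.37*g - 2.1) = 1.2*g^2 - 5.66*g + 1.48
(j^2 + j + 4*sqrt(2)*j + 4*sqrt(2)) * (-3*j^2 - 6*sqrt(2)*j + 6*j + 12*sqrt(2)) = -3*j^4 - 18*sqrt(2)*j^3 + 3*j^3 - 42*j^2 + 18*sqrt(2)*j^2 + 48*j + 36*sqrt(2)*j + 96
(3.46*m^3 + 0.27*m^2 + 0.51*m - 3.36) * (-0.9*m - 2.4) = -3.114*m^4 - 8.547*m^3 - 1.107*m^2 + 1.8*m + 8.064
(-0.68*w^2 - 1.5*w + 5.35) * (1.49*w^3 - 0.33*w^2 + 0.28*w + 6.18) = -1.0132*w^5 - 2.0106*w^4 + 8.2761*w^3 - 6.3879*w^2 - 7.772*w + 33.063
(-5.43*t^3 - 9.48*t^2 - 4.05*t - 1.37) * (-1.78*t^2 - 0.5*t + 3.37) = 9.6654*t^5 + 19.5894*t^4 - 6.3501*t^3 - 27.484*t^2 - 12.9635*t - 4.6169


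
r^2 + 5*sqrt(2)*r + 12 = (r + 2*sqrt(2))*(r + 3*sqrt(2))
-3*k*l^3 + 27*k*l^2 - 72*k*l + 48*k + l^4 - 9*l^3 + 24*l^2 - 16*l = (-3*k + l)*(l - 4)^2*(l - 1)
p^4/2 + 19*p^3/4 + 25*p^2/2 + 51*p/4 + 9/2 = (p/2 + 1/2)*(p + 1)*(p + 3/2)*(p + 6)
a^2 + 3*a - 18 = (a - 3)*(a + 6)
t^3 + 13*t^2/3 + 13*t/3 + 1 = (t + 1/3)*(t + 1)*(t + 3)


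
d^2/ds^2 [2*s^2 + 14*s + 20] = 4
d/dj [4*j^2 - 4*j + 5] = 8*j - 4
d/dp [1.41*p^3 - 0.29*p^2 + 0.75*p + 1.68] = 4.23*p^2 - 0.58*p + 0.75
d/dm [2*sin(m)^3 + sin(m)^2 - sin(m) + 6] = (6*sin(m)^2 + 2*sin(m) - 1)*cos(m)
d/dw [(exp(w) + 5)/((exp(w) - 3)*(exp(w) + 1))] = (-exp(2*w) - 10*exp(w) + 7)*exp(w)/(exp(4*w) - 4*exp(3*w) - 2*exp(2*w) + 12*exp(w) + 9)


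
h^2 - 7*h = h*(h - 7)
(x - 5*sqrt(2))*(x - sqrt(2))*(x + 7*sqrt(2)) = x^3 + sqrt(2)*x^2 - 74*x + 70*sqrt(2)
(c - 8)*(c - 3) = c^2 - 11*c + 24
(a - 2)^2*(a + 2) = a^3 - 2*a^2 - 4*a + 8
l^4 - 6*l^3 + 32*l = l*(l - 4)^2*(l + 2)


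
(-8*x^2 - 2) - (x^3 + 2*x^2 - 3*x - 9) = -x^3 - 10*x^2 + 3*x + 7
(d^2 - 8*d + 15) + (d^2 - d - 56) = 2*d^2 - 9*d - 41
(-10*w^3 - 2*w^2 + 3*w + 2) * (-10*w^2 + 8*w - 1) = 100*w^5 - 60*w^4 - 36*w^3 + 6*w^2 + 13*w - 2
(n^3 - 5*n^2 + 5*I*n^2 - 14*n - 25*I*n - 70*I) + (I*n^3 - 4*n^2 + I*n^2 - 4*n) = n^3 + I*n^3 - 9*n^2 + 6*I*n^2 - 18*n - 25*I*n - 70*I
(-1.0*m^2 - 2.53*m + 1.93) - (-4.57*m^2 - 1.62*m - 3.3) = 3.57*m^2 - 0.91*m + 5.23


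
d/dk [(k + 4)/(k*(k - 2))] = (-k^2 - 8*k + 8)/(k^2*(k^2 - 4*k + 4))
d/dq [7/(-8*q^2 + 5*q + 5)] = 7*(16*q - 5)/(-8*q^2 + 5*q + 5)^2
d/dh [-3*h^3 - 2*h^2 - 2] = h*(-9*h - 4)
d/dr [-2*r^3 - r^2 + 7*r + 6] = -6*r^2 - 2*r + 7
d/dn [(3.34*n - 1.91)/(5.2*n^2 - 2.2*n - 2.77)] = (-17.368*n^2 + 19.864*n - 13.4538)/(27.04*n^4 - 22.88*n^3 - 23.968*n^2 + 12.188*n + 7.6729)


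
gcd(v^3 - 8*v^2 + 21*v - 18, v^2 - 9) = v - 3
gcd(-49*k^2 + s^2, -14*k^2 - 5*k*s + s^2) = -7*k + s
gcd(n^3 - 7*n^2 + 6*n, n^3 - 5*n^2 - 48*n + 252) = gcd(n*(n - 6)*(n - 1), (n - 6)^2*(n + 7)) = n - 6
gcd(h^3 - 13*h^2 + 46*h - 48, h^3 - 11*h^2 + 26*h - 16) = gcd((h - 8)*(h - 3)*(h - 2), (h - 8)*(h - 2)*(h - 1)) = h^2 - 10*h + 16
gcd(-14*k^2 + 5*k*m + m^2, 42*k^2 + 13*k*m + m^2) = 7*k + m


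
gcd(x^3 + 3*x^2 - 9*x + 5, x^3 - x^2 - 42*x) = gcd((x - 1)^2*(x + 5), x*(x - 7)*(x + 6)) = 1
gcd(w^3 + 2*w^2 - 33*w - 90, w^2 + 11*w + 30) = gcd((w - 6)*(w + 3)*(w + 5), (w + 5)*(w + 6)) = w + 5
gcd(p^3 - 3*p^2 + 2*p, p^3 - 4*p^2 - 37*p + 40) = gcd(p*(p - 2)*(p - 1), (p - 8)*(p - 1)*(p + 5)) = p - 1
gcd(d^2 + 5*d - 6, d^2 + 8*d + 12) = d + 6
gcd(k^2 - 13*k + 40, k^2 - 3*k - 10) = k - 5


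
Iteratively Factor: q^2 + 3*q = (q)*(q + 3)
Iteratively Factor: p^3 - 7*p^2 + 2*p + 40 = (p - 5)*(p^2 - 2*p - 8) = (p - 5)*(p + 2)*(p - 4)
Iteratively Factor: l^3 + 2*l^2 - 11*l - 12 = (l - 3)*(l^2 + 5*l + 4) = (l - 3)*(l + 4)*(l + 1)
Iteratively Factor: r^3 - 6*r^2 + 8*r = (r - 4)*(r^2 - 2*r) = (r - 4)*(r - 2)*(r)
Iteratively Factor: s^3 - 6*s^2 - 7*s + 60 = (s - 4)*(s^2 - 2*s - 15) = (s - 4)*(s + 3)*(s - 5)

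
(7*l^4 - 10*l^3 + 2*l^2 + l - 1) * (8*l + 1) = 56*l^5 - 73*l^4 + 6*l^3 + 10*l^2 - 7*l - 1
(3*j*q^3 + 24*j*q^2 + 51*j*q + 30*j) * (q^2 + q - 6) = 3*j*q^5 + 27*j*q^4 + 57*j*q^3 - 63*j*q^2 - 276*j*q - 180*j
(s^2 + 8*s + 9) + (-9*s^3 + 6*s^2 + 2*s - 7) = -9*s^3 + 7*s^2 + 10*s + 2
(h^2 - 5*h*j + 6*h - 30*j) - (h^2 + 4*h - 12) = -5*h*j + 2*h - 30*j + 12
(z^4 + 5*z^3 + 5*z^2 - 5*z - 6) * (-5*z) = -5*z^5 - 25*z^4 - 25*z^3 + 25*z^2 + 30*z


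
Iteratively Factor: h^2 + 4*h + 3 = (h + 3)*(h + 1)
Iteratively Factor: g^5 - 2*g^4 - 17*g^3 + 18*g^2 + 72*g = (g + 2)*(g^4 - 4*g^3 - 9*g^2 + 36*g) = g*(g + 2)*(g^3 - 4*g^2 - 9*g + 36) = g*(g - 4)*(g + 2)*(g^2 - 9) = g*(g - 4)*(g - 3)*(g + 2)*(g + 3)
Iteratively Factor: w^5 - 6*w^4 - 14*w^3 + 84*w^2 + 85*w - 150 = (w + 3)*(w^4 - 9*w^3 + 13*w^2 + 45*w - 50) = (w - 5)*(w + 3)*(w^3 - 4*w^2 - 7*w + 10) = (w - 5)*(w + 2)*(w + 3)*(w^2 - 6*w + 5) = (w - 5)^2*(w + 2)*(w + 3)*(w - 1)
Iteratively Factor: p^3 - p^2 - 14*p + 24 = (p - 3)*(p^2 + 2*p - 8) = (p - 3)*(p + 4)*(p - 2)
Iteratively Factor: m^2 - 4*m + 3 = (m - 1)*(m - 3)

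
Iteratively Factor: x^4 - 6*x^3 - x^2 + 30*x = (x - 5)*(x^3 - x^2 - 6*x) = (x - 5)*(x - 3)*(x^2 + 2*x) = x*(x - 5)*(x - 3)*(x + 2)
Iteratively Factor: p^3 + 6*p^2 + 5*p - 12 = (p - 1)*(p^2 + 7*p + 12) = (p - 1)*(p + 3)*(p + 4)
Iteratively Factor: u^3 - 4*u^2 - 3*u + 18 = (u + 2)*(u^2 - 6*u + 9) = (u - 3)*(u + 2)*(u - 3)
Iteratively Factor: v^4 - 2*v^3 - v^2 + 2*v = (v)*(v^3 - 2*v^2 - v + 2) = v*(v + 1)*(v^2 - 3*v + 2) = v*(v - 2)*(v + 1)*(v - 1)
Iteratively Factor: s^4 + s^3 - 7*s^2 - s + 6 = (s - 2)*(s^3 + 3*s^2 - s - 3) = (s - 2)*(s - 1)*(s^2 + 4*s + 3) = (s - 2)*(s - 1)*(s + 1)*(s + 3)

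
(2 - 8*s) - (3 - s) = -7*s - 1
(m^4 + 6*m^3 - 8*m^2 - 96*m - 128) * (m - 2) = m^5 + 4*m^4 - 20*m^3 - 80*m^2 + 64*m + 256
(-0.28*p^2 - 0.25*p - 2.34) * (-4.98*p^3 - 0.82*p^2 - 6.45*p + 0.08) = 1.3944*p^5 + 1.4746*p^4 + 13.6642*p^3 + 3.5089*p^2 + 15.073*p - 0.1872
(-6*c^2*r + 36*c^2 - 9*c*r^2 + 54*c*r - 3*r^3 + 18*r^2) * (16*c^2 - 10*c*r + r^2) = -96*c^4*r + 576*c^4 - 84*c^3*r^2 + 504*c^3*r + 36*c^2*r^3 - 216*c^2*r^2 + 21*c*r^4 - 126*c*r^3 - 3*r^5 + 18*r^4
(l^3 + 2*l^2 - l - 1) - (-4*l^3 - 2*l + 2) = 5*l^3 + 2*l^2 + l - 3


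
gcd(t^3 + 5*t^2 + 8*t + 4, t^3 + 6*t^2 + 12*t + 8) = t^2 + 4*t + 4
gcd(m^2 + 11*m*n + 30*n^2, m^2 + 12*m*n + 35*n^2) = m + 5*n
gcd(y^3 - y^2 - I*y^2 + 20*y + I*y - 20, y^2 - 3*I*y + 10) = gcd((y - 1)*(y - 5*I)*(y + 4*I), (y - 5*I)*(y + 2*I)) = y - 5*I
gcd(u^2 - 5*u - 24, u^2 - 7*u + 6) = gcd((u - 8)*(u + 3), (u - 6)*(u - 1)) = 1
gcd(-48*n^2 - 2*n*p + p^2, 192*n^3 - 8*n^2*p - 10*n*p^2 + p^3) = -8*n + p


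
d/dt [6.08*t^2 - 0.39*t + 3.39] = 12.16*t - 0.39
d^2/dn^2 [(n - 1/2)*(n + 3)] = 2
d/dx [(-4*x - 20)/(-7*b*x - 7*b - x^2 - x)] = 4*(7*b*x + 7*b + x^2 + x - (x + 5)*(7*b + 2*x + 1))/(7*b*x + 7*b + x^2 + x)^2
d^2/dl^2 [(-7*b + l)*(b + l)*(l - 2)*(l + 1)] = -14*b^2 - 36*b*l + 12*b + 12*l^2 - 6*l - 4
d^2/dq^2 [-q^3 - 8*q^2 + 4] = -6*q - 16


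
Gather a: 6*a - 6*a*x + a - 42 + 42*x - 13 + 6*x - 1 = a*(7 - 6*x) + 48*x - 56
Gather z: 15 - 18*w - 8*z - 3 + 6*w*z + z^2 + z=-18*w + z^2 + z*(6*w - 7) + 12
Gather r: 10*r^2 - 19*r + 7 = 10*r^2 - 19*r + 7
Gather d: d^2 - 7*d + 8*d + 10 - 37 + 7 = d^2 + d - 20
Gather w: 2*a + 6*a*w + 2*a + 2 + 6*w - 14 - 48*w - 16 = 4*a + w*(6*a - 42) - 28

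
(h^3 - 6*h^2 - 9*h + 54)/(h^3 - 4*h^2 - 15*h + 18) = (h - 3)/(h - 1)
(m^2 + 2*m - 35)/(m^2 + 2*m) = (m^2 + 2*m - 35)/(m*(m + 2))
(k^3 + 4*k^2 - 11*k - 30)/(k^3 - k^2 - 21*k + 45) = (k + 2)/(k - 3)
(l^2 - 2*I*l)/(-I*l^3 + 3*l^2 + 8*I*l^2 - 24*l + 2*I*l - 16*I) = l*(I*l + 2)/(l^3 + l^2*(-8 + 3*I) - 2*l*(1 + 12*I) + 16)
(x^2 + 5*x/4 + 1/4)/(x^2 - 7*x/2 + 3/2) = (4*x^2 + 5*x + 1)/(2*(2*x^2 - 7*x + 3))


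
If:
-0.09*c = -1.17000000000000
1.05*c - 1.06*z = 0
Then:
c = 13.00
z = 12.88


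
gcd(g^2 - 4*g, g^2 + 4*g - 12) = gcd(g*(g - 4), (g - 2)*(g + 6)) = 1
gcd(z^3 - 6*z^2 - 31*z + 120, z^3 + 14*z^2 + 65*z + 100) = z + 5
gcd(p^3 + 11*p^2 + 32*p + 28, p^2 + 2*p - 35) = p + 7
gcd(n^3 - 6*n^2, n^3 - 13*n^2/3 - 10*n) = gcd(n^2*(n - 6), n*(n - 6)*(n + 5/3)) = n^2 - 6*n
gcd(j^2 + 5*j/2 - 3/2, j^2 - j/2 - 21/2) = j + 3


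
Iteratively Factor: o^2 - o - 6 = (o + 2)*(o - 3)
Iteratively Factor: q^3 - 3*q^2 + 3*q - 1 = (q - 1)*(q^2 - 2*q + 1) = (q - 1)^2*(q - 1)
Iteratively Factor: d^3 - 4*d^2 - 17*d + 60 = (d + 4)*(d^2 - 8*d + 15) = (d - 5)*(d + 4)*(d - 3)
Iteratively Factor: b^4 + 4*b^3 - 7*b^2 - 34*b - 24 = (b + 2)*(b^3 + 2*b^2 - 11*b - 12) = (b + 2)*(b + 4)*(b^2 - 2*b - 3) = (b - 3)*(b + 2)*(b + 4)*(b + 1)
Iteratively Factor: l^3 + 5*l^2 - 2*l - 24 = (l - 2)*(l^2 + 7*l + 12) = (l - 2)*(l + 3)*(l + 4)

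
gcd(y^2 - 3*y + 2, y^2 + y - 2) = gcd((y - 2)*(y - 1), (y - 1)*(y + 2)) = y - 1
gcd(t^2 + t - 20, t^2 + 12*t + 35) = t + 5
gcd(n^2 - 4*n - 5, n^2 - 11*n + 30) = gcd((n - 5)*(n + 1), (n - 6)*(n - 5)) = n - 5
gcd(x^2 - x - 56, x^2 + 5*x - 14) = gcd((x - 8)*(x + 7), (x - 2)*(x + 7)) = x + 7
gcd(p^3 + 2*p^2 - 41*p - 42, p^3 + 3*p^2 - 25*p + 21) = p + 7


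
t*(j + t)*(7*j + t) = 7*j^2*t + 8*j*t^2 + t^3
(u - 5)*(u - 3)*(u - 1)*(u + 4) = u^4 - 5*u^3 - 13*u^2 + 77*u - 60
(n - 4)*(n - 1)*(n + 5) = n^3 - 21*n + 20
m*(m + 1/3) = m^2 + m/3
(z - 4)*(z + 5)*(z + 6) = z^3 + 7*z^2 - 14*z - 120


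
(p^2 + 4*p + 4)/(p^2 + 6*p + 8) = (p + 2)/(p + 4)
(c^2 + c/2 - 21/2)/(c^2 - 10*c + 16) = (2*c^2 + c - 21)/(2*(c^2 - 10*c + 16))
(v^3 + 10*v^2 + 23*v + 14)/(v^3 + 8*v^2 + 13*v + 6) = (v^2 + 9*v + 14)/(v^2 + 7*v + 6)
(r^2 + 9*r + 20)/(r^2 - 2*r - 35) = (r + 4)/(r - 7)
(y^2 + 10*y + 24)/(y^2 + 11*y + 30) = (y + 4)/(y + 5)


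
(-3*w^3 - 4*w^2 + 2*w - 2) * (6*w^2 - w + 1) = -18*w^5 - 21*w^4 + 13*w^3 - 18*w^2 + 4*w - 2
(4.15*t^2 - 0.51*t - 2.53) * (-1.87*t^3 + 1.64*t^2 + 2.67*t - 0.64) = -7.7605*t^5 + 7.7597*t^4 + 14.9752*t^3 - 8.1669*t^2 - 6.4287*t + 1.6192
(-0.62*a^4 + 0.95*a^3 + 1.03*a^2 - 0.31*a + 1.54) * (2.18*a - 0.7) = -1.3516*a^5 + 2.505*a^4 + 1.5804*a^3 - 1.3968*a^2 + 3.5742*a - 1.078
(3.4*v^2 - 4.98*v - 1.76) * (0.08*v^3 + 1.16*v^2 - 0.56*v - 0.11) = 0.272*v^5 + 3.5456*v^4 - 7.8216*v^3 + 0.373200000000001*v^2 + 1.5334*v + 0.1936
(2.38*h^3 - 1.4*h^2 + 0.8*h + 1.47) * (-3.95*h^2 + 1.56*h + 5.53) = -9.401*h^5 + 9.2428*h^4 + 7.8174*h^3 - 12.3005*h^2 + 6.7172*h + 8.1291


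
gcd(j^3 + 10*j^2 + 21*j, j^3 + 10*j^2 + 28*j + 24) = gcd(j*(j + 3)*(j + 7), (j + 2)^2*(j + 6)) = 1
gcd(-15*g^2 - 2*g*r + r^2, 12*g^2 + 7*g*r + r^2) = 3*g + r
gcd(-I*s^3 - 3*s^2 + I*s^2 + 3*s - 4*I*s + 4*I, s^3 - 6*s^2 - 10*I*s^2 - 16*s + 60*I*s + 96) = 1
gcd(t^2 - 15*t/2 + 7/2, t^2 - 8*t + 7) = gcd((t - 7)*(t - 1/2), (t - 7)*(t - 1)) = t - 7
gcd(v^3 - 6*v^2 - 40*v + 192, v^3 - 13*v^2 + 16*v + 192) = v - 8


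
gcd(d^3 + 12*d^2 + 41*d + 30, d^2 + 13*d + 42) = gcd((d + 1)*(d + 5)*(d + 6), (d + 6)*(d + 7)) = d + 6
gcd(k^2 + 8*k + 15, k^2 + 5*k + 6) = k + 3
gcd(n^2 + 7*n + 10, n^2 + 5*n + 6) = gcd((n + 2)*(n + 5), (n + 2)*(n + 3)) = n + 2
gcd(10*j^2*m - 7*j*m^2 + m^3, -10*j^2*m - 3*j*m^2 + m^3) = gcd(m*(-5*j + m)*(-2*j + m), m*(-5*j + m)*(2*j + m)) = 5*j*m - m^2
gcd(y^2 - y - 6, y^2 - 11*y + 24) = y - 3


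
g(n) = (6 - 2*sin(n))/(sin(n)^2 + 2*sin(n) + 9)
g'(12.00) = -0.29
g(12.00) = 0.86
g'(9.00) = 0.32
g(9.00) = 0.52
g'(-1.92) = 0.09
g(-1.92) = 0.98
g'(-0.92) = -0.18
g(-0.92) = 0.94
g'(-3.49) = 0.33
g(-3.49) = 0.54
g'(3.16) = 0.37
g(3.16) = 0.67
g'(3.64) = 0.31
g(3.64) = 0.84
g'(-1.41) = -0.04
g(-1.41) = 1.00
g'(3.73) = 0.28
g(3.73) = 0.87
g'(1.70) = 0.04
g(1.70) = 0.34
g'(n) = (6 - 2*sin(n))*(-2*sin(n)*cos(n) - 2*cos(n))/(sin(n)^2 + 2*sin(n) + 9)^2 - 2*cos(n)/(sin(n)^2 + 2*sin(n) + 9)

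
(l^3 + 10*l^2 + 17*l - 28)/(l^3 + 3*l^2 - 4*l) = (l + 7)/l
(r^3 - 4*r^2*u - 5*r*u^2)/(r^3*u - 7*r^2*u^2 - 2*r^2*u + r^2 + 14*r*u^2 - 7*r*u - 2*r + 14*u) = r*(r^2 - 4*r*u - 5*u^2)/(r^3*u - 7*r^2*u^2 - 2*r^2*u + r^2 + 14*r*u^2 - 7*r*u - 2*r + 14*u)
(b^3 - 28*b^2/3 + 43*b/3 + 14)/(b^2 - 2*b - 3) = (3*b^2 - 19*b - 14)/(3*(b + 1))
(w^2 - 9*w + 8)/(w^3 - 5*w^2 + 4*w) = (w - 8)/(w*(w - 4))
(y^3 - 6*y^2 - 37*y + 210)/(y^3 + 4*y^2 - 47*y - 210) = (y - 5)/(y + 5)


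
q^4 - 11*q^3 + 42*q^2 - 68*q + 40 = (q - 5)*(q - 2)^3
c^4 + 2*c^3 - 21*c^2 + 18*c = c*(c - 3)*(c - 1)*(c + 6)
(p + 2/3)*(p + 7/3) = p^2 + 3*p + 14/9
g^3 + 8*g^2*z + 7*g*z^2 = g*(g + z)*(g + 7*z)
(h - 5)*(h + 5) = h^2 - 25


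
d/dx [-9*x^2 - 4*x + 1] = -18*x - 4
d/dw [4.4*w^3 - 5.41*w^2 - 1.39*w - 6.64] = 13.2*w^2 - 10.82*w - 1.39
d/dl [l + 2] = 1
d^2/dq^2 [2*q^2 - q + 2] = 4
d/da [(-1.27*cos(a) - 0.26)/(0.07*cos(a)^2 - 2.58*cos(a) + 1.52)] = (-0.0889*cos(a)^2 - 0.0364*cos(a) + 2.6012)*sin(a)/(0.0049*cos(a)^4 - 0.3612*cos(a)^3 + 6.8692*cos(a)^2 - 7.8432*cos(a) + 2.3104)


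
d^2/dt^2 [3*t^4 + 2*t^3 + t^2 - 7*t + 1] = 36*t^2 + 12*t + 2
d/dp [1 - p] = -1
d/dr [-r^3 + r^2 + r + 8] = -3*r^2 + 2*r + 1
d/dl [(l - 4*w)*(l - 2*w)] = 2*l - 6*w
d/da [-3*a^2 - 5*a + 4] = -6*a - 5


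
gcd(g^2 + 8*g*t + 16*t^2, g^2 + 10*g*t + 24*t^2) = g + 4*t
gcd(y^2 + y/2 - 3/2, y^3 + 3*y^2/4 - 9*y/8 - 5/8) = y - 1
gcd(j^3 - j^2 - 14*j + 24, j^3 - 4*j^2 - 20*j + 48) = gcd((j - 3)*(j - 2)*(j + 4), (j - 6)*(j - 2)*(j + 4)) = j^2 + 2*j - 8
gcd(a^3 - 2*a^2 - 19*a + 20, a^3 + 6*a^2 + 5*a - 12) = a^2 + 3*a - 4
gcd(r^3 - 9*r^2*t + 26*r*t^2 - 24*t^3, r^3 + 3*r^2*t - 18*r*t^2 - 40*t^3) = r - 4*t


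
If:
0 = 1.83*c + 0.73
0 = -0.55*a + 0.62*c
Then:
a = -0.45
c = -0.40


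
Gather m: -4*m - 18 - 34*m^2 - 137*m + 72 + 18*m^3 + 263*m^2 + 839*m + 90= 18*m^3 + 229*m^2 + 698*m + 144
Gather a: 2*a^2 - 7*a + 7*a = 2*a^2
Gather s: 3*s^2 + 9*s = 3*s^2 + 9*s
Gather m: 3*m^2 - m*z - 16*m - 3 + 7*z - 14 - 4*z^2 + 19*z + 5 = 3*m^2 + m*(-z - 16) - 4*z^2 + 26*z - 12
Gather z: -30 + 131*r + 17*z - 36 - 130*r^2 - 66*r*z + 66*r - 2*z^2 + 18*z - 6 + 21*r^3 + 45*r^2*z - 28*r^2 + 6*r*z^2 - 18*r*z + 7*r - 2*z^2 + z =21*r^3 - 158*r^2 + 204*r + z^2*(6*r - 4) + z*(45*r^2 - 84*r + 36) - 72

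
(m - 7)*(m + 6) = m^2 - m - 42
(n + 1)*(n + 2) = n^2 + 3*n + 2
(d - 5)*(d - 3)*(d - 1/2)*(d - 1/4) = d^4 - 35*d^3/4 + 169*d^2/8 - 49*d/4 + 15/8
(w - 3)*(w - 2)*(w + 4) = w^3 - w^2 - 14*w + 24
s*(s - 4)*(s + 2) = s^3 - 2*s^2 - 8*s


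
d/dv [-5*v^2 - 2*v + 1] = -10*v - 2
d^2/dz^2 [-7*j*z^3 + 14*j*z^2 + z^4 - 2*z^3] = -42*j*z + 28*j + 12*z^2 - 12*z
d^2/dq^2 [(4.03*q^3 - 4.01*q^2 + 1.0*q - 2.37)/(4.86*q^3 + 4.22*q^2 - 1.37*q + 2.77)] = (-354.733344*q^6 + 302.712876*q^5 - 1359.914508*q^4 - 98.4633339999999*q^3 - 130.615962*q^2 + 389.038314*q - 7.43560799999999)/(114.791256*q^9 + 299.024136*q^8 + 162.569916*q^7 + 102.8447*q^6 + 295.035582*q^5 + 61.090074*q^4 + 13.212661*q^3 + 112.735953*q^2 - 31.535619*q + 21.253933)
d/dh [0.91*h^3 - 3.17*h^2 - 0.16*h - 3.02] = 2.73*h^2 - 6.34*h - 0.16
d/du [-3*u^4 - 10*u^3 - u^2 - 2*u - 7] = -12*u^3 - 30*u^2 - 2*u - 2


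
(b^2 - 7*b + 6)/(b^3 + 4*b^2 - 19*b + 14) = (b - 6)/(b^2 + 5*b - 14)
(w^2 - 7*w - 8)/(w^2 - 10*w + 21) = (w^2 - 7*w - 8)/(w^2 - 10*w + 21)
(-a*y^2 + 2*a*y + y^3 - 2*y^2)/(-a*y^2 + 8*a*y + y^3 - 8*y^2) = (y - 2)/(y - 8)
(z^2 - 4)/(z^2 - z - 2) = (z + 2)/(z + 1)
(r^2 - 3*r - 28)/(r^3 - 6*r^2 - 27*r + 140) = (r + 4)/(r^2 + r - 20)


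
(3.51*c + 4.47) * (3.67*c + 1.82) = 12.8817*c^2 + 22.7931*c + 8.1354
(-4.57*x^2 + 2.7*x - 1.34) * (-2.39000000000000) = 10.9223*x^2 - 6.453*x + 3.2026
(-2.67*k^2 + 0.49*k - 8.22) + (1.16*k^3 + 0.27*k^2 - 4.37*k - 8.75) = 1.16*k^3 - 2.4*k^2 - 3.88*k - 16.97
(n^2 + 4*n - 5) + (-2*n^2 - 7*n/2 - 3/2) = -n^2 + n/2 - 13/2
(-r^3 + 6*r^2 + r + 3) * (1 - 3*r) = 3*r^4 - 19*r^3 + 3*r^2 - 8*r + 3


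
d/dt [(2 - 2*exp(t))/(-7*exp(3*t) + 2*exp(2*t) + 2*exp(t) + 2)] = 2*(-(1 - exp(t))*(-21*exp(2*t) + 4*exp(t) + 2) + 7*exp(3*t) - 2*exp(2*t) - 2*exp(t) - 2)*exp(t)/(-7*exp(3*t) + 2*exp(2*t) + 2*exp(t) + 2)^2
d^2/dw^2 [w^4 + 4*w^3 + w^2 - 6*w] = 12*w^2 + 24*w + 2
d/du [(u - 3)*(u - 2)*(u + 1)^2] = 4*u^3 - 9*u^2 - 6*u + 7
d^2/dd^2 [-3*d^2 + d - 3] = -6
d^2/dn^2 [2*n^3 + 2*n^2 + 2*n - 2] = 12*n + 4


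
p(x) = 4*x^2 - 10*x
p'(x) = 8*x - 10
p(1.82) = -4.95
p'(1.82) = 4.56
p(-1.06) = 15.09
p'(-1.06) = -18.48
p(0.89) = -5.73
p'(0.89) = -2.88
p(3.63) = 16.41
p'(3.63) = 19.04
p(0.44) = -3.63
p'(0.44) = -6.48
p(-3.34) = 78.02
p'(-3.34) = -36.72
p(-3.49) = 83.62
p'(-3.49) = -37.92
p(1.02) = -6.04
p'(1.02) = -1.84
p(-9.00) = 414.00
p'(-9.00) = -82.00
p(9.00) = 234.00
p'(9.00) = 62.00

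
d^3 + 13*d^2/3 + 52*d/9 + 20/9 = (d + 2/3)*(d + 5/3)*(d + 2)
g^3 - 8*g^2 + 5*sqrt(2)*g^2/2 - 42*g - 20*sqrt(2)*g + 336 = (g - 8)*(g - 7*sqrt(2)/2)*(g + 6*sqrt(2))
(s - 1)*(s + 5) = s^2 + 4*s - 5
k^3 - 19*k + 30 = (k - 3)*(k - 2)*(k + 5)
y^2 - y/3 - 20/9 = (y - 5/3)*(y + 4/3)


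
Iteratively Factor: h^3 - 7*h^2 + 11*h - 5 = (h - 1)*(h^2 - 6*h + 5) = (h - 1)^2*(h - 5)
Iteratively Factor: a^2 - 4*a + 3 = (a - 3)*(a - 1)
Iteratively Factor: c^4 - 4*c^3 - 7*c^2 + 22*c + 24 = (c - 4)*(c^3 - 7*c - 6) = (c - 4)*(c + 2)*(c^2 - 2*c - 3) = (c - 4)*(c + 1)*(c + 2)*(c - 3)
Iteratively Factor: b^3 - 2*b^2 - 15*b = (b)*(b^2 - 2*b - 15) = b*(b - 5)*(b + 3)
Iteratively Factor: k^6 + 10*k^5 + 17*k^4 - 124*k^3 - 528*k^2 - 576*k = (k + 3)*(k^5 + 7*k^4 - 4*k^3 - 112*k^2 - 192*k) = (k - 4)*(k + 3)*(k^4 + 11*k^3 + 40*k^2 + 48*k) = (k - 4)*(k + 3)*(k + 4)*(k^3 + 7*k^2 + 12*k) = k*(k - 4)*(k + 3)*(k + 4)*(k^2 + 7*k + 12) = k*(k - 4)*(k + 3)*(k + 4)^2*(k + 3)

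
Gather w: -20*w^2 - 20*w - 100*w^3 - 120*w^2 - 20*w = -100*w^3 - 140*w^2 - 40*w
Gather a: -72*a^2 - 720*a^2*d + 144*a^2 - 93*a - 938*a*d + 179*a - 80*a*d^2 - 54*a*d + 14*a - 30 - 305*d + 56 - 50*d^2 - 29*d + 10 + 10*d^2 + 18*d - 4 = a^2*(72 - 720*d) + a*(-80*d^2 - 992*d + 100) - 40*d^2 - 316*d + 32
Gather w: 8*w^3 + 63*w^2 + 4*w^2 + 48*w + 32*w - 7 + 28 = 8*w^3 + 67*w^2 + 80*w + 21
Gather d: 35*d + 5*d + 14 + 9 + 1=40*d + 24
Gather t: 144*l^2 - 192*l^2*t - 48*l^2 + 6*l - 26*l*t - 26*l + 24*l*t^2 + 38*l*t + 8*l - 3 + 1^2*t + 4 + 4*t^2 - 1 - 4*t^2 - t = 96*l^2 + 24*l*t^2 - 12*l + t*(-192*l^2 + 12*l)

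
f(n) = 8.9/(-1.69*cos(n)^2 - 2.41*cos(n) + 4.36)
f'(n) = 8.9*(-3.38*sin(n)*cos(n) - 2.41*sin(n))/(-1.69*cos(n)^2 - 2.41*cos(n) + 4.36)^2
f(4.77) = 2.11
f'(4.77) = 1.30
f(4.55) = 1.89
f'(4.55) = 0.74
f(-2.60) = 1.72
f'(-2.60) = -0.08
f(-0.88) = 4.16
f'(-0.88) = 6.85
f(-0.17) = 25.94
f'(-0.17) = 73.43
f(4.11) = 1.72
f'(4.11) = 0.14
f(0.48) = 9.97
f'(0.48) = -27.89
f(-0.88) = 4.16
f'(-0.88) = 6.85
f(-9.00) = 1.73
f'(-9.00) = -0.09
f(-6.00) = 18.24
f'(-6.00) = -59.07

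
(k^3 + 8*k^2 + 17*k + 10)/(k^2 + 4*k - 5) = (k^2 + 3*k + 2)/(k - 1)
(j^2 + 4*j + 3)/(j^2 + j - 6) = (j + 1)/(j - 2)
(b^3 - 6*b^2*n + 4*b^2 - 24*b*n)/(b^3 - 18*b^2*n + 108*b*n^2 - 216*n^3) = b*(b + 4)/(b^2 - 12*b*n + 36*n^2)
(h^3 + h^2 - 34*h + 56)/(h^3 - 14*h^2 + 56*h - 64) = (h + 7)/(h - 8)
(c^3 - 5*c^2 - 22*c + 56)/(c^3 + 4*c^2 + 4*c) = (c^3 - 5*c^2 - 22*c + 56)/(c*(c^2 + 4*c + 4))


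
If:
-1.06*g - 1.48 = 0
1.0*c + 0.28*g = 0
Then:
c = 0.39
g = -1.40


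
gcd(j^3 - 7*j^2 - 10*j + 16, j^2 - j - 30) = 1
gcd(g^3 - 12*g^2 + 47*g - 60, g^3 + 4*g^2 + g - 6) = 1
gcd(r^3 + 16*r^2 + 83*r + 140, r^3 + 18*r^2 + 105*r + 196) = r^2 + 11*r + 28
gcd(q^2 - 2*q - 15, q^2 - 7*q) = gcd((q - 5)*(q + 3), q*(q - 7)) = 1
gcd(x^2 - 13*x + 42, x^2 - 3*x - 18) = x - 6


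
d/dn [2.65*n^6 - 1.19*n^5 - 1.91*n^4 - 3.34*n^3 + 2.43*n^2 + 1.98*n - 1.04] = 15.9*n^5 - 5.95*n^4 - 7.64*n^3 - 10.02*n^2 + 4.86*n + 1.98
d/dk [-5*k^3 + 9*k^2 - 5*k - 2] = -15*k^2 + 18*k - 5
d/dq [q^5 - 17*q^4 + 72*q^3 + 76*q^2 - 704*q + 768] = 5*q^4 - 68*q^3 + 216*q^2 + 152*q - 704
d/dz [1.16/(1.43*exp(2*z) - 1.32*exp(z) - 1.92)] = (1.5312 - 3.3176*exp(z))*exp(z)/(-1.43*exp(2*z) + 1.32*exp(z) + 1.92)^2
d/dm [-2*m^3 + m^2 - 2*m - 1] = -6*m^2 + 2*m - 2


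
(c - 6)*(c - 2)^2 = c^3 - 10*c^2 + 28*c - 24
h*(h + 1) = h^2 + h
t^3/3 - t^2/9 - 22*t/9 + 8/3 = (t/3 + 1)*(t - 2)*(t - 4/3)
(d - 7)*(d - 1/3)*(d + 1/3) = d^3 - 7*d^2 - d/9 + 7/9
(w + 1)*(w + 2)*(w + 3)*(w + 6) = w^4 + 12*w^3 + 47*w^2 + 72*w + 36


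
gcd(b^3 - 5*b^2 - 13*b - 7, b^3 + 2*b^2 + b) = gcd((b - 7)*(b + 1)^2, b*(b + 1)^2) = b^2 + 2*b + 1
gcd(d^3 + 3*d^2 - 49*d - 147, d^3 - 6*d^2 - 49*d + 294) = d^2 - 49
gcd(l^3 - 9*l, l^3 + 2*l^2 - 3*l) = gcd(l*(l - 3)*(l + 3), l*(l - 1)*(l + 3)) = l^2 + 3*l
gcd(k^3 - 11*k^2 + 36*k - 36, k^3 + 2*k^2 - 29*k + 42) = k^2 - 5*k + 6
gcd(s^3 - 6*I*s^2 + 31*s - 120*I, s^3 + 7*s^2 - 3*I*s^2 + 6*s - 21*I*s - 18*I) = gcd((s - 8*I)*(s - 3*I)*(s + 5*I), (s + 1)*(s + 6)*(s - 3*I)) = s - 3*I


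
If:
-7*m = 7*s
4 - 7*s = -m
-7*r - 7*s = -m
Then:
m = -1/2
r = -4/7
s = 1/2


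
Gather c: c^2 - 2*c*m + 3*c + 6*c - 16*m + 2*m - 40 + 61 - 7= c^2 + c*(9 - 2*m) - 14*m + 14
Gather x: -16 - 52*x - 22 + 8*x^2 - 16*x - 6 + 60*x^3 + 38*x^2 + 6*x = 60*x^3 + 46*x^2 - 62*x - 44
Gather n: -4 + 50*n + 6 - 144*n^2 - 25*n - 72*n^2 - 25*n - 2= -216*n^2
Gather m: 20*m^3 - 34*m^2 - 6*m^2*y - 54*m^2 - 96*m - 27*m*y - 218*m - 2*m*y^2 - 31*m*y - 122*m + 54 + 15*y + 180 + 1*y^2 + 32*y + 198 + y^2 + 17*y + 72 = 20*m^3 + m^2*(-6*y - 88) + m*(-2*y^2 - 58*y - 436) + 2*y^2 + 64*y + 504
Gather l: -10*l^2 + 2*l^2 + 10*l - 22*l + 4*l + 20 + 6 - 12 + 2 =-8*l^2 - 8*l + 16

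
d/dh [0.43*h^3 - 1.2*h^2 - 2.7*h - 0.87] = 1.29*h^2 - 2.4*h - 2.7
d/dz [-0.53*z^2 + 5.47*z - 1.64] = 5.47 - 1.06*z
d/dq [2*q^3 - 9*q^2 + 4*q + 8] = 6*q^2 - 18*q + 4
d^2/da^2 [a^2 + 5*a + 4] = 2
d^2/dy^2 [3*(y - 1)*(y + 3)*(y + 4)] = 18*y + 36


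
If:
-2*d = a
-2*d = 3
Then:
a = 3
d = -3/2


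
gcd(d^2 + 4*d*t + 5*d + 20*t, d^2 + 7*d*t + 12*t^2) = d + 4*t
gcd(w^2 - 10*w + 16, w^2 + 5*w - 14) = w - 2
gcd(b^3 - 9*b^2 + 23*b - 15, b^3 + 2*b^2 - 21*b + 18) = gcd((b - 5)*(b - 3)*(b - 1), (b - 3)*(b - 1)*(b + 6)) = b^2 - 4*b + 3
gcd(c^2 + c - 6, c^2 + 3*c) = c + 3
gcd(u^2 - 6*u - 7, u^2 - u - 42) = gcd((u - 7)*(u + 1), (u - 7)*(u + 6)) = u - 7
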